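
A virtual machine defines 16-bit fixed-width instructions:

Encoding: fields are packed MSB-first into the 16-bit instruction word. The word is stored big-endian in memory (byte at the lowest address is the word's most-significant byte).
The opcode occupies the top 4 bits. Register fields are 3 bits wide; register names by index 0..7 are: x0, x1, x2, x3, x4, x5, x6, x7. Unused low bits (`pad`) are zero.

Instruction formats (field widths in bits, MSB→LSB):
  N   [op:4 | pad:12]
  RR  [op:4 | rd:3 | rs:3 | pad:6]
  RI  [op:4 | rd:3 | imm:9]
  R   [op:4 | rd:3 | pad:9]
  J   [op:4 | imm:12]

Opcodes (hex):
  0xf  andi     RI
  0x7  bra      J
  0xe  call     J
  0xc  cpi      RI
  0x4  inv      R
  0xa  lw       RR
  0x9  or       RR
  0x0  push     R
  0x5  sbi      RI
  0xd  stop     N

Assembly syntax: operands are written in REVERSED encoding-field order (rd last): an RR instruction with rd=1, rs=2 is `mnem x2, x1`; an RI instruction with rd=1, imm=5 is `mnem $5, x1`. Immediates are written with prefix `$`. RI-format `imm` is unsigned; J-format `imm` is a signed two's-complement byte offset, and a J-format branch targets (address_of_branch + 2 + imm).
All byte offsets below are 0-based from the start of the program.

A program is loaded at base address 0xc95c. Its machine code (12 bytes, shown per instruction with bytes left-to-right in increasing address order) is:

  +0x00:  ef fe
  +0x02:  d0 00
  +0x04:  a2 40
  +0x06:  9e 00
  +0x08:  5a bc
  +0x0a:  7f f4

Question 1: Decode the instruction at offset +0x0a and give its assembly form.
@+0a  big-endian(7f f4) = 0x7ff4
  opcode bits[15:12]=0x7: bra/J
  [11:0] imm=4084 (s12→-12) = $-12

bra $-12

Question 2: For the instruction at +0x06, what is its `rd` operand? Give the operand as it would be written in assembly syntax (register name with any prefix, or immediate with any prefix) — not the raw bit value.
x7

[06] 9e 00 → 0x9e00
  opcode bits[15:12]=0x9: or/RR
  rd: (w>>9)&0x7=0x7 → x7
  rs: (w>>6)&0x7=0x0 → x0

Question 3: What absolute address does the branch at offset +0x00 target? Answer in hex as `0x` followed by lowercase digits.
0xc95c

@+00  big-endian(ef fe) = 0xeffe
  top 4b → 0xe → call [J]
  [11:0] imm=4094 (s12→-2) = $-2
  target = base 0xc95c + off 0x00 + 2 + imm -2 = 0xc95c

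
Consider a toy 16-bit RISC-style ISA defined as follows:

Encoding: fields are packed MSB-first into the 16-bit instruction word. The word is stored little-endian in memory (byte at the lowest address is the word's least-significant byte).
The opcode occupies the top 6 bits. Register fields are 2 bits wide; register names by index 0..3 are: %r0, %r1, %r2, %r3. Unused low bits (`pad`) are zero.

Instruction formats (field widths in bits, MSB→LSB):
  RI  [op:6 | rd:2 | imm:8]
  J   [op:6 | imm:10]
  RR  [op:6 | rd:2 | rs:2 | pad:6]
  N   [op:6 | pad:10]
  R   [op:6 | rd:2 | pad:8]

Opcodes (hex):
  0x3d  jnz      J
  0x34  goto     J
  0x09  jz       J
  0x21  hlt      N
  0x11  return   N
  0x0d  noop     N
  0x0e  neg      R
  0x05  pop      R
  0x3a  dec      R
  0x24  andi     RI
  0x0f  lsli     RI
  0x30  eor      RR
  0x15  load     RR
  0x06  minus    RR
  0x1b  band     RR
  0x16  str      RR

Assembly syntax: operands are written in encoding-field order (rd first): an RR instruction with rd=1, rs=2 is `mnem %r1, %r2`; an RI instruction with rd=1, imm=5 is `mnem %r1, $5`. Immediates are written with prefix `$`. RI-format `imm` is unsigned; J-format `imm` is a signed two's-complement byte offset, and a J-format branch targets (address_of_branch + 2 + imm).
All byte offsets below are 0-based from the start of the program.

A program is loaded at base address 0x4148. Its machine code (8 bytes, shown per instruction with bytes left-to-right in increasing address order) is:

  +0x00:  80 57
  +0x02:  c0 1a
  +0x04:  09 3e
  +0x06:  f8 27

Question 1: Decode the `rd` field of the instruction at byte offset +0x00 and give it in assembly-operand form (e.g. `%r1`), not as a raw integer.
%r3

+0x00: 80 57 ⇒ word 0x5780 (little)
  opcode bits[15:10]=0x15: load/RR
  rd@[9:8]=0x3 ⇒ %r3
  rs@[7:6]=0x2 ⇒ %r2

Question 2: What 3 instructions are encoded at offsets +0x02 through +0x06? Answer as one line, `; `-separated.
minus %r2, %r3; lsli %r2, $9; jz $-8

off 0x02: read c0 1a as little → 0x1ac0
  opcode bits[15:10]=0x6: minus/RR
  rd: (w>>8)&0x3=0x2 → %r2
  rs: (w>>6)&0x3=0x3 → %r3
off 0x04: read 09 3e as little → 0x3e09
  opcode bits[15:10]=0xf: lsli/RI
  rd: (w>>8)&0x3=0x2 → %r2
  imm: (w>>0)&0xff=0x9 → $9
off 0x06: read f8 27 as little → 0x27f8
  opcode bits[15:10]=0x9: jz/J
  imm: (w>>0)&0x3ff=0x3f8 (s10→-8) → $-8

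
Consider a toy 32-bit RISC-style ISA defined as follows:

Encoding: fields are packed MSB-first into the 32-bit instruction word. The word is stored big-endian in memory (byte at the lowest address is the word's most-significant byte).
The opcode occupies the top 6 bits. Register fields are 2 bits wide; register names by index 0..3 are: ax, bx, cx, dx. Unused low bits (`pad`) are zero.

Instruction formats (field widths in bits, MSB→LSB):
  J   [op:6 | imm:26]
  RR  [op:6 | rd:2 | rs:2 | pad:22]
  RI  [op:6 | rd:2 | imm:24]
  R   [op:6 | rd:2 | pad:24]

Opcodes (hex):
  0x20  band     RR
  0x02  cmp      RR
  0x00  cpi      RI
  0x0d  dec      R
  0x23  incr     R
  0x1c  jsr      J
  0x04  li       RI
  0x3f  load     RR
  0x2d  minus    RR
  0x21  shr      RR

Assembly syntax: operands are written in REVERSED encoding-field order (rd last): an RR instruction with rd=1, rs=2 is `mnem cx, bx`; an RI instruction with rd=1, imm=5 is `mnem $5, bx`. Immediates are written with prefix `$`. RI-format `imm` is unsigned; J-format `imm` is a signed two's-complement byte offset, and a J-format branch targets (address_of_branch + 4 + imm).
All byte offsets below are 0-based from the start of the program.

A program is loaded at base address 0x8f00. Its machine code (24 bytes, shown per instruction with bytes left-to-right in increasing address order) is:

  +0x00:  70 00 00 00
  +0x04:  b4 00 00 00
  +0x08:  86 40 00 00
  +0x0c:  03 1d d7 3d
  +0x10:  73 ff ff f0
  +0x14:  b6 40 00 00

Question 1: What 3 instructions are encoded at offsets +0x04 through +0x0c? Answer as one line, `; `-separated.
minus ax, ax; shr bx, cx; cpi $1955645, dx

@+04  big-endian(b4 00 00 00) = 0xb4000000
  top 6b → 0x2d → minus [RR]
  [25:24] rd=0 = ax
  [23:22] rs=0 = ax
@+08  big-endian(86 40 00 00) = 0x86400000
  top 6b → 0x21 → shr [RR]
  [25:24] rd=2 = cx
  [23:22] rs=1 = bx
@+0c  big-endian(03 1d d7 3d) = 0x031dd73d
  top 6b → 0x0 → cpi [RI]
  [25:24] rd=3 = dx
  [23:0] imm=1955645 = $1955645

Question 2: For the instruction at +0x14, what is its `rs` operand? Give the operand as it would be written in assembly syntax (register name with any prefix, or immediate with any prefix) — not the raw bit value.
bx

@+14  big-endian(b6 40 00 00) = 0xb6400000
  top 6b → 0x2d → minus [RR]
  rd: (w>>24)&0x3=0x2 → cx
  rs: (w>>22)&0x3=0x1 → bx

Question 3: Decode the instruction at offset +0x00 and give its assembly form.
jsr $0

+0x00: 70 00 00 00 ⇒ word 0x70000000 (big)
  op=0x70000000>>26=0x1c ⇒ jsr (J)
  imm: (w>>0)&0x3ffffff=0x0 → $0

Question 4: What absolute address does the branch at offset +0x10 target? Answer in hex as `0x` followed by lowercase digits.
0x8f04

+0x10: 73 ff ff f0 ⇒ word 0x73fffff0 (big)
  opcode bits[31:26]=0x1c: jsr/J
  [25:0] imm=67108848 (s26→-16) = $-16
  target = base 0x8f00 + off 0x10 + 4 + imm -16 = 0x8f04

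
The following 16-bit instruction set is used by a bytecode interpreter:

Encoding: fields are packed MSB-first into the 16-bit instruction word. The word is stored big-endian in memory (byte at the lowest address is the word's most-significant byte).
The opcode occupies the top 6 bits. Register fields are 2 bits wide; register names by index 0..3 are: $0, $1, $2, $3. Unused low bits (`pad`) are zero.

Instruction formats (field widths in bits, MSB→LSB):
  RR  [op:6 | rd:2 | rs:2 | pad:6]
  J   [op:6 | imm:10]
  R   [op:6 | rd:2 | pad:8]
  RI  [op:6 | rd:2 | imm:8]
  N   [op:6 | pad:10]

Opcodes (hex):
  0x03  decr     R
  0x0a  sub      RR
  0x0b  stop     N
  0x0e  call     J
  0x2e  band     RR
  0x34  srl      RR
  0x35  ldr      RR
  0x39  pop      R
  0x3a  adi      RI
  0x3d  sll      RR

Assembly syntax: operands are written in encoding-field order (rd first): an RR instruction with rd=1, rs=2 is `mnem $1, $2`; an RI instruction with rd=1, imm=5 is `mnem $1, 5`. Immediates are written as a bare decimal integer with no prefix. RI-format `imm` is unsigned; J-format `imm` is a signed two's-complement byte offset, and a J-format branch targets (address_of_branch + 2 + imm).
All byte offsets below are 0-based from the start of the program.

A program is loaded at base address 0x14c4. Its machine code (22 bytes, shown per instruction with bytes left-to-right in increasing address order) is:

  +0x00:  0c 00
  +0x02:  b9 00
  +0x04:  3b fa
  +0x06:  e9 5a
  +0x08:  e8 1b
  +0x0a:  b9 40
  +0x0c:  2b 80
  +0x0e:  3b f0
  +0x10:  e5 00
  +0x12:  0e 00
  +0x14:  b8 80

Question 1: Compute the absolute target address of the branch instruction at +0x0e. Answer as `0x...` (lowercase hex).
off 0x0e: read 3b f0 as big → 0x3bf0
  op=0x3bf0>>10=0xe ⇒ call (J)
  imm@[9:0]=0x3f0 (s10→-16) ⇒ -16
  target = base 0x14c4 + off 0x0e + 2 + imm -16 = 0x14c4

0x14c4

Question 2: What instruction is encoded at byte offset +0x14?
band $0, $2

@+14  big-endian(b8 80) = 0xb880
  top 6b → 0x2e → band [RR]
  rd@[9:8]=0x0 ⇒ $0
  rs@[7:6]=0x2 ⇒ $2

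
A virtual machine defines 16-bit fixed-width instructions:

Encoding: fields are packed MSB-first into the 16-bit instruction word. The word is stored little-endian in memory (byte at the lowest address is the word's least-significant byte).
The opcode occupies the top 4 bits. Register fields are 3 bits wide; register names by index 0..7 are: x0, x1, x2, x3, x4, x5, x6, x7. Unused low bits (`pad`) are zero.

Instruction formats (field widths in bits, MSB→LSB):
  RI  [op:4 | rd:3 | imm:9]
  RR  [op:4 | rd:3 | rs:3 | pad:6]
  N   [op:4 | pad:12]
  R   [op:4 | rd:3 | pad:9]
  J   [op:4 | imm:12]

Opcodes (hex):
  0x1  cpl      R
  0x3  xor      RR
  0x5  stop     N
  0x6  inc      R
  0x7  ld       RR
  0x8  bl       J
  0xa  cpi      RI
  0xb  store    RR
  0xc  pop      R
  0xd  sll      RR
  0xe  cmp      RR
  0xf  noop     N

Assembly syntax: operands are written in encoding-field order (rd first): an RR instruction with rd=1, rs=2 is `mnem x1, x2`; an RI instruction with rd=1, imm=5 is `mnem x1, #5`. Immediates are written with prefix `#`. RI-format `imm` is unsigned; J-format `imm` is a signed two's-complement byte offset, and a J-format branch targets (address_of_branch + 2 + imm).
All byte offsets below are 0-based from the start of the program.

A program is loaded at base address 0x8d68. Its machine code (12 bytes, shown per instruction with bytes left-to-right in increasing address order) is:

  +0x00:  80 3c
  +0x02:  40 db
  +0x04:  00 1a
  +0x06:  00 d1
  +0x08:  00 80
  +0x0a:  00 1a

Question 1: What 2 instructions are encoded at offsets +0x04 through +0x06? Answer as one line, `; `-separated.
@+04  little-endian(00 1a) = 0x1a00
  top 4b → 0x1 → cpl [R]
  rd@[11:9]=0x5 ⇒ x5
@+06  little-endian(00 d1) = 0xd100
  top 4b → 0xd → sll [RR]
  rd@[11:9]=0x0 ⇒ x0
  rs@[8:6]=0x4 ⇒ x4

cpl x5; sll x0, x4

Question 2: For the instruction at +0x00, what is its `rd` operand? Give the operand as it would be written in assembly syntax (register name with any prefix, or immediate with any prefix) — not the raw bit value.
x6

off 0x00: read 80 3c as little → 0x3c80
  opcode bits[15:12]=0x3: xor/RR
  rd@[11:9]=0x6 ⇒ x6
  rs@[8:6]=0x2 ⇒ x2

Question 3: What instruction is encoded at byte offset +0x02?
off 0x02: read 40 db as little → 0xdb40
  top 4b → 0xd → sll [RR]
  rd: (w>>9)&0x7=0x5 → x5
  rs: (w>>6)&0x7=0x5 → x5

sll x5, x5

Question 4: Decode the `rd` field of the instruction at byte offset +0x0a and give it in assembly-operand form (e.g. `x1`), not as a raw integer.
off 0x0a: read 00 1a as little → 0x1a00
  top 4b → 0x1 → cpl [R]
  [11:9] rd=5 = x5

x5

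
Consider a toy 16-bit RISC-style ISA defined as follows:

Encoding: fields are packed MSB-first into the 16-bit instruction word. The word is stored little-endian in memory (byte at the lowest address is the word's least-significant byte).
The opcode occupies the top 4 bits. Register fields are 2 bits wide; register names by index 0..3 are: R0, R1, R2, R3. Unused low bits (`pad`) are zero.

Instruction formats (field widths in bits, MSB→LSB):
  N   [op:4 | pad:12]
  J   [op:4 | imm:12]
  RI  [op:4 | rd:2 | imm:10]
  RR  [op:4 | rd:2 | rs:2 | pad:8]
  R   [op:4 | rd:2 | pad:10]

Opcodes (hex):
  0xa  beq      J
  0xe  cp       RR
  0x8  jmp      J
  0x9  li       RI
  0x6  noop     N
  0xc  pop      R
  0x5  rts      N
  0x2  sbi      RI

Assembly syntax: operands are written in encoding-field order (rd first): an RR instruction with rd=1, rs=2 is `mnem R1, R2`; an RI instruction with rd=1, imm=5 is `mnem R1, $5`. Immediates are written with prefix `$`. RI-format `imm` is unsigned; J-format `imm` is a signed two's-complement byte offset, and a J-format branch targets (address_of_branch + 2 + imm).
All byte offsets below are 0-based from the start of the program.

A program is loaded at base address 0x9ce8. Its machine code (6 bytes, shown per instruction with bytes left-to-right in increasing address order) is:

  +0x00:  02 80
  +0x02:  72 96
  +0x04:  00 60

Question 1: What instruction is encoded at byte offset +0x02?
off 0x02: read 72 96 as little → 0x9672
  op=0x9672>>12=0x9 ⇒ li (RI)
  rd: (w>>10)&0x3=0x1 → R1
  imm: (w>>0)&0x3ff=0x272 → $626

li R1, $626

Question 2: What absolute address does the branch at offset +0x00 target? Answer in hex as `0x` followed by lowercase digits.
@+00  little-endian(02 80) = 0x8002
  op=0x8002>>12=0x8 ⇒ jmp (J)
  imm@[11:0]=0x2 ⇒ $2
  target = base 0x9ce8 + off 0x00 + 2 + imm 2 = 0x9cec

0x9cec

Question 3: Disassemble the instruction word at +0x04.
noop

@+04  little-endian(00 60) = 0x6000
  op=0x6000>>12=0x6 ⇒ noop (N)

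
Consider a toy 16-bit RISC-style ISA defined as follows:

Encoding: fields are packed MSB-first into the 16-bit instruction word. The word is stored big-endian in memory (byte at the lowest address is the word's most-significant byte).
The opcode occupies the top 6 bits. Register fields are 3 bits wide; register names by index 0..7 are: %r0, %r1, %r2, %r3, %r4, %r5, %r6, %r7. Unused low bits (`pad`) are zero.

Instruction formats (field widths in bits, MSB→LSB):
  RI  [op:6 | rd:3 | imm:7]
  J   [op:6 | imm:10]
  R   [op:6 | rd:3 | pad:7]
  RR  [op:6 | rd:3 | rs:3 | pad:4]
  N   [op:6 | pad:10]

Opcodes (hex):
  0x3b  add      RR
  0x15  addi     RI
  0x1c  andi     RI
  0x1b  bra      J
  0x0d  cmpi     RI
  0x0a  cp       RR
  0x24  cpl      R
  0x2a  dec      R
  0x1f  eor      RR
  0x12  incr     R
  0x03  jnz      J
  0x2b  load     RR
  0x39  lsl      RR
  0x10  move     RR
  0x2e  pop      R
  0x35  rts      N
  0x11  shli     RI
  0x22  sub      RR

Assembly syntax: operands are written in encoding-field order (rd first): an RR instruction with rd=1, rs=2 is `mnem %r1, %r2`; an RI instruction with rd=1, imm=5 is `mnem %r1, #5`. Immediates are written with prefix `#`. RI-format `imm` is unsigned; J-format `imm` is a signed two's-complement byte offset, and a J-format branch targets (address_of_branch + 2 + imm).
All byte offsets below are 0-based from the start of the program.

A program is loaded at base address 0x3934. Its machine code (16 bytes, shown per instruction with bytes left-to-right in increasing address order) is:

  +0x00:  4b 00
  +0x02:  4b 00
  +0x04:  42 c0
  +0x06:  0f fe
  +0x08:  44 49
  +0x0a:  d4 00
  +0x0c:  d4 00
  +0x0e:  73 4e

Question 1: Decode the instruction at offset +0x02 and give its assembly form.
[02] 4b 00 → 0x4b00
  top 6b → 0x12 → incr [R]
  [9:7] rd=6 = %r6

incr %r6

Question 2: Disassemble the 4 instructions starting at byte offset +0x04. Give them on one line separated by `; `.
@+04  big-endian(42 c0) = 0x42c0
  opcode bits[15:10]=0x10: move/RR
  rd@[9:7]=0x5 ⇒ %r5
  rs@[6:4]=0x4 ⇒ %r4
@+06  big-endian(0f fe) = 0x0ffe
  opcode bits[15:10]=0x3: jnz/J
  imm@[9:0]=0x3fe (s10→-2) ⇒ #-2
@+08  big-endian(44 49) = 0x4449
  opcode bits[15:10]=0x11: shli/RI
  rd@[9:7]=0x0 ⇒ %r0
  imm@[6:0]=0x49 ⇒ #73
@+0a  big-endian(d4 00) = 0xd400
  opcode bits[15:10]=0x35: rts/N

move %r5, %r4; jnz #-2; shli %r0, #73; rts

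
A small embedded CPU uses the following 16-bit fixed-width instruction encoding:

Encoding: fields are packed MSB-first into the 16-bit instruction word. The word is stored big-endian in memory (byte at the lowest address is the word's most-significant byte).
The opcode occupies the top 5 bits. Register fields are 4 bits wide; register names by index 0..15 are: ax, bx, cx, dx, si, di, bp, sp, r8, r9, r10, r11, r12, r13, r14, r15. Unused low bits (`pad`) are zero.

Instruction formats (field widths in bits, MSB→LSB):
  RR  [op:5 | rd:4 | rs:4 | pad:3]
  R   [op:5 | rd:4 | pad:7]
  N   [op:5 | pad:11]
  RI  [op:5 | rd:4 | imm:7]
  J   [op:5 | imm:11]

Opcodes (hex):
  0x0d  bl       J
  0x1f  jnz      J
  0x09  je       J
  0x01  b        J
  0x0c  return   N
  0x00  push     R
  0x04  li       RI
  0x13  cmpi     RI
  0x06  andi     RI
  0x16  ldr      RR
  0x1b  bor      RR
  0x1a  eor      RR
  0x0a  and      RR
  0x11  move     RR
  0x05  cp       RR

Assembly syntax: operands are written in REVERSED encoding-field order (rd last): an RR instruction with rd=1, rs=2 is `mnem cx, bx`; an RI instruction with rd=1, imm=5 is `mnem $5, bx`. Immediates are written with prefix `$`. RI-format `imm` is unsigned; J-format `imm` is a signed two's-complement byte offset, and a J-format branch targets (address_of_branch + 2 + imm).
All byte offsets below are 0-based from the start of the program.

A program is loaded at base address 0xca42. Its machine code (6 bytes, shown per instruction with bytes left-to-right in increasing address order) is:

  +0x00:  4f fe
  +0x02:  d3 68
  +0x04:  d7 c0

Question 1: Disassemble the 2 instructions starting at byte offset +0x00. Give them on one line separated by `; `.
[00] 4f fe → 0x4ffe
  opcode bits[15:11]=0x9: je/J
  [10:0] imm=2046 (s11→-2) = $-2
[02] d3 68 → 0xd368
  opcode bits[15:11]=0x1a: eor/RR
  [10:7] rd=6 = bp
  [6:3] rs=13 = r13

je $-2; eor r13, bp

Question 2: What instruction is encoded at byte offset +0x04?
eor r8, r15

[04] d7 c0 → 0xd7c0
  top 5b → 0x1a → eor [RR]
  rd: (w>>7)&0xf=0xf → r15
  rs: (w>>3)&0xf=0x8 → r8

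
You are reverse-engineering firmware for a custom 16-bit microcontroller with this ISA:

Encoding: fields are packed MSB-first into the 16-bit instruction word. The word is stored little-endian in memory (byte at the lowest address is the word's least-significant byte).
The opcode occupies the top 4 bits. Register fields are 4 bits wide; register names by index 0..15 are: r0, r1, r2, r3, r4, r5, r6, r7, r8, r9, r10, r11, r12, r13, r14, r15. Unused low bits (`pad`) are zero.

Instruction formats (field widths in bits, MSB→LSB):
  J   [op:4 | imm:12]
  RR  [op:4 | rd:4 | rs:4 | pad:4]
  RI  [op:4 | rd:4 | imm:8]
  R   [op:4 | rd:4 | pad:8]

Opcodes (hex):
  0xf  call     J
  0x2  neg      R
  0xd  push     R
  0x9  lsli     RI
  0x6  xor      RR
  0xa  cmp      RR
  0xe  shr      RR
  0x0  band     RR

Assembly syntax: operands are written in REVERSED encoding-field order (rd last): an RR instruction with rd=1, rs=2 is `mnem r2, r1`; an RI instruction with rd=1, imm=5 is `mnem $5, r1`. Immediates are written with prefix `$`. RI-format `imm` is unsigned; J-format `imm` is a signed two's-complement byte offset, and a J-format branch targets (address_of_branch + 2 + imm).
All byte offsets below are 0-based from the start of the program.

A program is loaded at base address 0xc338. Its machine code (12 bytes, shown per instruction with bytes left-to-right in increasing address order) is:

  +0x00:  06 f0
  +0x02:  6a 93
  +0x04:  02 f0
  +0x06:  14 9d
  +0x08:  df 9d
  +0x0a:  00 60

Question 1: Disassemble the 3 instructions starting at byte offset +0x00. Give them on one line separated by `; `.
[00] 06 f0 → 0xf006
  top 4b → 0xf → call [J]
  [11:0] imm=6 = $6
[02] 6a 93 → 0x936a
  top 4b → 0x9 → lsli [RI]
  [11:8] rd=3 = r3
  [7:0] imm=106 = $106
[04] 02 f0 → 0xf002
  top 4b → 0xf → call [J]
  [11:0] imm=2 = $2

call $6; lsli $106, r3; call $2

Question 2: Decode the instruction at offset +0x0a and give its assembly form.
xor r0, r0

off 0x0a: read 00 60 as little → 0x6000
  opcode bits[15:12]=0x6: xor/RR
  rd: (w>>8)&0xf=0x0 → r0
  rs: (w>>4)&0xf=0x0 → r0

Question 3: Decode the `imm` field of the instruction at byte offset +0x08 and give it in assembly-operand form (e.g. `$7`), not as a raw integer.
$223

[08] df 9d → 0x9ddf
  opcode bits[15:12]=0x9: lsli/RI
  [11:8] rd=13 = r13
  [7:0] imm=223 = $223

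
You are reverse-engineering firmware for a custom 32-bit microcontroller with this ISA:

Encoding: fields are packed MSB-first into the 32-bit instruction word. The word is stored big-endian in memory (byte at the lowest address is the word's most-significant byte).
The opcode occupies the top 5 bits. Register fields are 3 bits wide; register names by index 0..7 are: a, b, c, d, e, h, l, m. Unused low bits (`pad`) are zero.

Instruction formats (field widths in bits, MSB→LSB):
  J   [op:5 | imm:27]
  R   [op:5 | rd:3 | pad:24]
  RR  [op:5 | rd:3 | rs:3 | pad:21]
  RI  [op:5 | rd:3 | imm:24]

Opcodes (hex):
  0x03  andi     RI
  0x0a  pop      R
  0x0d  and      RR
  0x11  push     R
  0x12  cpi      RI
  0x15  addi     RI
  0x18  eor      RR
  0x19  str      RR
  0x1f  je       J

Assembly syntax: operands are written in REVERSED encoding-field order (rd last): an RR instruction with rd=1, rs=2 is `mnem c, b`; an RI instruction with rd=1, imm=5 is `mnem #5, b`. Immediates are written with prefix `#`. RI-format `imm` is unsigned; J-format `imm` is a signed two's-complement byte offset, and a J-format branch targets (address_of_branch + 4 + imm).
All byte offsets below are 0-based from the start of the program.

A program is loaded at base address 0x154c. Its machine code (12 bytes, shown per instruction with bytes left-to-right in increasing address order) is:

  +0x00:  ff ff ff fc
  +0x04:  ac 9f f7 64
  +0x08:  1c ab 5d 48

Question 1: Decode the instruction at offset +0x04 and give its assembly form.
off 0x04: read ac 9f f7 64 as big → 0xac9ff764
  opcode bits[31:27]=0x15: addi/RI
  rd: (w>>24)&0x7=0x4 → e
  imm: (w>>0)&0xffffff=0x9ff764 → #10483556

addi #10483556, e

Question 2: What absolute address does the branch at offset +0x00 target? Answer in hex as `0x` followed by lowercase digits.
0x154c

[00] ff ff ff fc → 0xfffffffc
  op=0xfffffffc>>27=0x1f ⇒ je (J)
  imm@[26:0]=0x7fffffc (s27→-4) ⇒ #-4
  target = base 0x154c + off 0x00 + 4 + imm -4 = 0x154c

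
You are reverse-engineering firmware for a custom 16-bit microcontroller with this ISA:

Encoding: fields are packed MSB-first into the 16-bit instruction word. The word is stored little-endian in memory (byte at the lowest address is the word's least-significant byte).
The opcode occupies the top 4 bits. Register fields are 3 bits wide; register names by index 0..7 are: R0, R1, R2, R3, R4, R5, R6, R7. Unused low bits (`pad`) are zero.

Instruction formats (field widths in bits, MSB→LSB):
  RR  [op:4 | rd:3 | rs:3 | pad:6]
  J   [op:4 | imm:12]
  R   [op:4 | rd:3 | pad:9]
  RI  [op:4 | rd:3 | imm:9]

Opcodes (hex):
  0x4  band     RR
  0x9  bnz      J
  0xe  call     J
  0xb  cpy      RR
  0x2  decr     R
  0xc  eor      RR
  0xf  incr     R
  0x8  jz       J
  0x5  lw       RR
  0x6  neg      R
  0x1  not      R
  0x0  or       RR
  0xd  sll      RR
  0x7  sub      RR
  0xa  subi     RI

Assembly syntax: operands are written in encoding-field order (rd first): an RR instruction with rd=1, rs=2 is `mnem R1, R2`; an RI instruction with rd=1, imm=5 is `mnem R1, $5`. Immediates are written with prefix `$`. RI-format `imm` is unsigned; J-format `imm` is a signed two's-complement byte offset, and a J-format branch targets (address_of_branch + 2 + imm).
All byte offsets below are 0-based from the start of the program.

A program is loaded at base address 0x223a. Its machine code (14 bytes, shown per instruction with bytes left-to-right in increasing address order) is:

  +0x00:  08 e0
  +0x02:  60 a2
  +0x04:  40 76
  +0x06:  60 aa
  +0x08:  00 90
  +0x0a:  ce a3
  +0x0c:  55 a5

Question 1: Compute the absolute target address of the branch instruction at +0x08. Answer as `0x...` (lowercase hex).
0x2244

@+08  little-endian(00 90) = 0x9000
  top 4b → 0x9 → bnz [J]
  imm@[11:0]=0x0 ⇒ $0
  target = base 0x223a + off 0x08 + 2 + imm 0 = 0x2244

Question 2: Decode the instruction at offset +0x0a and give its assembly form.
subi R1, $462

[0a] ce a3 → 0xa3ce
  opcode bits[15:12]=0xa: subi/RI
  rd@[11:9]=0x1 ⇒ R1
  imm@[8:0]=0x1ce ⇒ $462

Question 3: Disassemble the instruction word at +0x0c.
off 0x0c: read 55 a5 as little → 0xa555
  opcode bits[15:12]=0xa: subi/RI
  rd@[11:9]=0x2 ⇒ R2
  imm@[8:0]=0x155 ⇒ $341

subi R2, $341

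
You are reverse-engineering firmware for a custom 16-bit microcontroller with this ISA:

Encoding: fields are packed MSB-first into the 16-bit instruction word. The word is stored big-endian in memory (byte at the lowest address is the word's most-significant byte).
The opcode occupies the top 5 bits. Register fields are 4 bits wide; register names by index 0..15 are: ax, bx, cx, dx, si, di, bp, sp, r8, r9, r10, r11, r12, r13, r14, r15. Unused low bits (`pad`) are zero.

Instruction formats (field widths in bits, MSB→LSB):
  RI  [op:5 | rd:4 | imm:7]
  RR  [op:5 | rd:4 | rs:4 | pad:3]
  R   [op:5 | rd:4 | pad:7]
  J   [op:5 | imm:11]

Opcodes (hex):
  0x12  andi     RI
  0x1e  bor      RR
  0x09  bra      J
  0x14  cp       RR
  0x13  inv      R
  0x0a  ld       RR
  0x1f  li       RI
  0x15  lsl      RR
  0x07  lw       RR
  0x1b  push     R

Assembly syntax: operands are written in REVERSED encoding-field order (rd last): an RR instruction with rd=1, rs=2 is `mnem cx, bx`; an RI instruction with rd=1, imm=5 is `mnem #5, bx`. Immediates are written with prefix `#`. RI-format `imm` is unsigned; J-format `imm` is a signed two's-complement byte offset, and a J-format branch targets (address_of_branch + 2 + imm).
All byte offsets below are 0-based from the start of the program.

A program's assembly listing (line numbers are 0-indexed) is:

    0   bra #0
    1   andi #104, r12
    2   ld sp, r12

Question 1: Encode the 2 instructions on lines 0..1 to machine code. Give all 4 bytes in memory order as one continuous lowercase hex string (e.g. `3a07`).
line 0 (bra): pack op=0x9:5|imm=0:11 = 0x4800; big→ 48 00
line 1 (andi): pack op=0x12:5|rd=12:4|imm=104:7 = 0x9668; big→ 96 68

48009668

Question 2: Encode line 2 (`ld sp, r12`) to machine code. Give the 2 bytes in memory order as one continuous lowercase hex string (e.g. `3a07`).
L2: ld op=0xa:5|rd=12:4|rs=7:4|pad=0:3 ⇒ 0x5638 ⇒ big 56 38

5638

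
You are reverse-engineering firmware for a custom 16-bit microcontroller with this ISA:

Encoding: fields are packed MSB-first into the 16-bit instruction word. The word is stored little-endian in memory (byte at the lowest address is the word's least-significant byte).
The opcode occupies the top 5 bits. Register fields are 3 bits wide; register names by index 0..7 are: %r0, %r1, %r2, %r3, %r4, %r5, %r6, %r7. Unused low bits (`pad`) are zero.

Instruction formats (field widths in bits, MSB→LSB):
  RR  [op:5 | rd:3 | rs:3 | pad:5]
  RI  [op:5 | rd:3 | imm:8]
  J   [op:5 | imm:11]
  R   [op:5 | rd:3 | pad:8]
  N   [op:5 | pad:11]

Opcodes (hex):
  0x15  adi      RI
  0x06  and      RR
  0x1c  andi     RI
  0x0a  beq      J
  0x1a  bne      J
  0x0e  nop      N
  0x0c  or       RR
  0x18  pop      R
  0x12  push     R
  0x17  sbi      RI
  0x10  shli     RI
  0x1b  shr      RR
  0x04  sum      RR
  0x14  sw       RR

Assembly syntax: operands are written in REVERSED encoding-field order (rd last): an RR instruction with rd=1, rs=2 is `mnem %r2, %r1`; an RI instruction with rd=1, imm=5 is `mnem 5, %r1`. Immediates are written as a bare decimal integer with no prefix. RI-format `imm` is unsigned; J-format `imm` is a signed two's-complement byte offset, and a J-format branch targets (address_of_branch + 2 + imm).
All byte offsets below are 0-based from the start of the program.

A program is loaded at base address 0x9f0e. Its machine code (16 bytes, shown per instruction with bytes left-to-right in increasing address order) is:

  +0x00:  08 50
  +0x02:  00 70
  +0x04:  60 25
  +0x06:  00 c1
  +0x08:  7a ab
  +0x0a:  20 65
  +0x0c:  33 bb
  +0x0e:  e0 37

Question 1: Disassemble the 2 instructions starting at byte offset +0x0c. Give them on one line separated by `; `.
sbi 51, %r3; and %r7, %r7

@+0c  little-endian(33 bb) = 0xbb33
  top 5b → 0x17 → sbi [RI]
  rd@[10:8]=0x3 ⇒ %r3
  imm@[7:0]=0x33 ⇒ 51
@+0e  little-endian(e0 37) = 0x37e0
  top 5b → 0x6 → and [RR]
  rd@[10:8]=0x7 ⇒ %r7
  rs@[7:5]=0x7 ⇒ %r7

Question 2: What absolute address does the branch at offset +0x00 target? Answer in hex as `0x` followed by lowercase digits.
+0x00: 08 50 ⇒ word 0x5008 (little)
  op=0x5008>>11=0xa ⇒ beq (J)
  imm@[10:0]=0x8 ⇒ 8
  target = base 0x9f0e + off 0x00 + 2 + imm 8 = 0x9f18

0x9f18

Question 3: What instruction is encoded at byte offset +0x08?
adi 122, %r3

@+08  little-endian(7a ab) = 0xab7a
  opcode bits[15:11]=0x15: adi/RI
  rd: (w>>8)&0x7=0x3 → %r3
  imm: (w>>0)&0xff=0x7a → 122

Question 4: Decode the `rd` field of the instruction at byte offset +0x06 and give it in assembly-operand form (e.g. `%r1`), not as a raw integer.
%r1

off 0x06: read 00 c1 as little → 0xc100
  opcode bits[15:11]=0x18: pop/R
  [10:8] rd=1 = %r1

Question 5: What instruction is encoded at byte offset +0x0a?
or %r1, %r5

off 0x0a: read 20 65 as little → 0x6520
  top 5b → 0xc → or [RR]
  rd: (w>>8)&0x7=0x5 → %r5
  rs: (w>>5)&0x7=0x1 → %r1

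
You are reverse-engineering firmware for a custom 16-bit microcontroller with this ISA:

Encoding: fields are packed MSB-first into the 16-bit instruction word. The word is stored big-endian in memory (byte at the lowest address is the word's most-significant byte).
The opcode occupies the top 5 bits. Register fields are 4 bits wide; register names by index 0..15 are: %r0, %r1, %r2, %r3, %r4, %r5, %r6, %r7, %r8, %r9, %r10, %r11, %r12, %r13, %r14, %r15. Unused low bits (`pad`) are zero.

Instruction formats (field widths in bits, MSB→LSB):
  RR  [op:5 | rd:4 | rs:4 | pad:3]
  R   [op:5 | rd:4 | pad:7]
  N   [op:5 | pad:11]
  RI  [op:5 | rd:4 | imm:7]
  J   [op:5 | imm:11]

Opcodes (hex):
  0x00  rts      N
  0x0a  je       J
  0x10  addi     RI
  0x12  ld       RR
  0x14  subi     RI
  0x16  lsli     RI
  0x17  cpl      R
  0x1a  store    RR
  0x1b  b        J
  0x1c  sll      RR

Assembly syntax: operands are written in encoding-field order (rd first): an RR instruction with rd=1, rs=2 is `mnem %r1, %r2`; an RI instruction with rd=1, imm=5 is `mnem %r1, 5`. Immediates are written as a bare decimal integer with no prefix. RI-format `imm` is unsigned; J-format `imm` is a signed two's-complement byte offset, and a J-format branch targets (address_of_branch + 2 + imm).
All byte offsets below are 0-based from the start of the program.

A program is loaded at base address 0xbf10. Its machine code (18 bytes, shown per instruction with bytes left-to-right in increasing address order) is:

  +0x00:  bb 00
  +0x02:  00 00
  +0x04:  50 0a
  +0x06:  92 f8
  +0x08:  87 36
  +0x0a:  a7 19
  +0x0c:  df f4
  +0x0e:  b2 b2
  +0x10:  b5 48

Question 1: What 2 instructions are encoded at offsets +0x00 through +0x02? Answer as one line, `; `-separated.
cpl %r6; rts

[00] bb 00 → 0xbb00
  top 5b → 0x17 → cpl [R]
  rd@[10:7]=0x6 ⇒ %r6
[02] 00 00 → 0x0000
  top 5b → 0x0 → rts [N]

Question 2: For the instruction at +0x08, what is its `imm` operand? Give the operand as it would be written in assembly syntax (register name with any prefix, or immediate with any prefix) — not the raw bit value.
off 0x08: read 87 36 as big → 0x8736
  opcode bits[15:11]=0x10: addi/RI
  [10:7] rd=14 = %r14
  [6:0] imm=54 = 54

54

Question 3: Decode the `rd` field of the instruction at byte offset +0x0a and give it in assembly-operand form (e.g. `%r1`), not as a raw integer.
%r14

+0x0a: a7 19 ⇒ word 0xa719 (big)
  op=0xa719>>11=0x14 ⇒ subi (RI)
  rd: (w>>7)&0xf=0xe → %r14
  imm: (w>>0)&0x7f=0x19 → 25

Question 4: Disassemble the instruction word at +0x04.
@+04  big-endian(50 0a) = 0x500a
  top 5b → 0xa → je [J]
  imm: (w>>0)&0x7ff=0xa → 10

je 10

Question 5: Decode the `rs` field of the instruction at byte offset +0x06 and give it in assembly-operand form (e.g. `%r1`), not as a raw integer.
@+06  big-endian(92 f8) = 0x92f8
  top 5b → 0x12 → ld [RR]
  rd@[10:7]=0x5 ⇒ %r5
  rs@[6:3]=0xf ⇒ %r15

%r15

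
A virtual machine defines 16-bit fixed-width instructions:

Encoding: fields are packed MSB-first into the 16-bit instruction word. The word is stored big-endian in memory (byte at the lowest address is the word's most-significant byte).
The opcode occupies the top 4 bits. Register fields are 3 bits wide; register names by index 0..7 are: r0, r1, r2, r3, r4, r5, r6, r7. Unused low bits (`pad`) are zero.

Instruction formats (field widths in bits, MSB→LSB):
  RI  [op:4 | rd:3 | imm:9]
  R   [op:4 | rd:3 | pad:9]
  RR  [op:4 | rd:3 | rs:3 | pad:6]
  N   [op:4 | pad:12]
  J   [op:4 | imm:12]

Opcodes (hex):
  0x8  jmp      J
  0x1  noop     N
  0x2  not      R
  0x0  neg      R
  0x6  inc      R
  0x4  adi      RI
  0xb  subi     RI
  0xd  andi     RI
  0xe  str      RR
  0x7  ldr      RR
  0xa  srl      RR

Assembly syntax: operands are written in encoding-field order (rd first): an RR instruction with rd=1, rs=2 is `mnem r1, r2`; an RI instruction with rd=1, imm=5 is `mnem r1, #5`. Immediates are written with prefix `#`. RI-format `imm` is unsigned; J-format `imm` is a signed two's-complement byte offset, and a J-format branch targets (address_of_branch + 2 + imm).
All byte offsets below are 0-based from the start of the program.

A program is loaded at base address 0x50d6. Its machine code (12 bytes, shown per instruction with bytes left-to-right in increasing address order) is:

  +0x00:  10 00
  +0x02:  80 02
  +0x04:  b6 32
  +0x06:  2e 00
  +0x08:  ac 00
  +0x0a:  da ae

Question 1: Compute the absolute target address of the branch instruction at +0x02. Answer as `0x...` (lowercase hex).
0x50dc

@+02  big-endian(80 02) = 0x8002
  opcode bits[15:12]=0x8: jmp/J
  [11:0] imm=2 = #2
  target = base 0x50d6 + off 0x02 + 2 + imm 2 = 0x50dc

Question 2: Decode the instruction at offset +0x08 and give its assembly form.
srl r6, r0

off 0x08: read ac 00 as big → 0xac00
  opcode bits[15:12]=0xa: srl/RR
  [11:9] rd=6 = r6
  [8:6] rs=0 = r0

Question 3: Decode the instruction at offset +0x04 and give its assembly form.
off 0x04: read b6 32 as big → 0xb632
  opcode bits[15:12]=0xb: subi/RI
  [11:9] rd=3 = r3
  [8:0] imm=50 = #50

subi r3, #50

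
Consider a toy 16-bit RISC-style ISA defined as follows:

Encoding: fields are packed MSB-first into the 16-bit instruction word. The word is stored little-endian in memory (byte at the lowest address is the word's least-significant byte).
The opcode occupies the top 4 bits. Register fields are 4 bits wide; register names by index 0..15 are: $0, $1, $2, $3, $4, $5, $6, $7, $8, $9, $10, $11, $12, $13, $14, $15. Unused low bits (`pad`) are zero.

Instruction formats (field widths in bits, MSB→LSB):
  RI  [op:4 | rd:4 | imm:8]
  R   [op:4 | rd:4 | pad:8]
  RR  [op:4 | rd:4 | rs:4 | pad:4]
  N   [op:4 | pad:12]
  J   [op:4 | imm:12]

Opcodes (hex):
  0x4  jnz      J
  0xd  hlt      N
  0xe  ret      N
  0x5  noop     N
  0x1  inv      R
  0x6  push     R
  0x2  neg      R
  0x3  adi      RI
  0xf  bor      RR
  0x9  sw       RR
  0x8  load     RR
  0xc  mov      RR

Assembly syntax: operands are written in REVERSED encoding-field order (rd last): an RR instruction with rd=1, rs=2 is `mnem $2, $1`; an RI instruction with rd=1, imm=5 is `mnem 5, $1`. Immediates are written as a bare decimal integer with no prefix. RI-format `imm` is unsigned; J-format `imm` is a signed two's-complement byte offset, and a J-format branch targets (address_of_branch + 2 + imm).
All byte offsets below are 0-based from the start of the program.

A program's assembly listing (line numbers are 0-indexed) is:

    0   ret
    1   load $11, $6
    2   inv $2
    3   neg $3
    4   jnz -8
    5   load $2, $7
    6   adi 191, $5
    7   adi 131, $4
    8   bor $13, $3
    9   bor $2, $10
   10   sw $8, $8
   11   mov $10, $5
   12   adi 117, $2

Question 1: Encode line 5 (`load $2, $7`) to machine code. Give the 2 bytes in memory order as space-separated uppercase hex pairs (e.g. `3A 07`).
line 5 (load): pack op=0x8:4|rd=7:4|rs=2:4|pad=0:4 = 0x8720; little→ 20 87

20 87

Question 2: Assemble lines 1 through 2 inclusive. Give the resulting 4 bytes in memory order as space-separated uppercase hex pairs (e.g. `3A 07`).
1. load fields op=0x8:4|rd=6:4|rs=11:4|pad=0:4 → word 86b0h → b0 86
2. inv fields op=0x1:4|rd=2:4|pad=0:8 → word 1200h → 00 12

B0 86 00 12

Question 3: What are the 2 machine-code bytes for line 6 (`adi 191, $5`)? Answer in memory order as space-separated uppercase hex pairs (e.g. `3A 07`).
L6: adi op=0x3:4|rd=5:4|imm=191:8 ⇒ 0x35bf ⇒ little bf 35

BF 35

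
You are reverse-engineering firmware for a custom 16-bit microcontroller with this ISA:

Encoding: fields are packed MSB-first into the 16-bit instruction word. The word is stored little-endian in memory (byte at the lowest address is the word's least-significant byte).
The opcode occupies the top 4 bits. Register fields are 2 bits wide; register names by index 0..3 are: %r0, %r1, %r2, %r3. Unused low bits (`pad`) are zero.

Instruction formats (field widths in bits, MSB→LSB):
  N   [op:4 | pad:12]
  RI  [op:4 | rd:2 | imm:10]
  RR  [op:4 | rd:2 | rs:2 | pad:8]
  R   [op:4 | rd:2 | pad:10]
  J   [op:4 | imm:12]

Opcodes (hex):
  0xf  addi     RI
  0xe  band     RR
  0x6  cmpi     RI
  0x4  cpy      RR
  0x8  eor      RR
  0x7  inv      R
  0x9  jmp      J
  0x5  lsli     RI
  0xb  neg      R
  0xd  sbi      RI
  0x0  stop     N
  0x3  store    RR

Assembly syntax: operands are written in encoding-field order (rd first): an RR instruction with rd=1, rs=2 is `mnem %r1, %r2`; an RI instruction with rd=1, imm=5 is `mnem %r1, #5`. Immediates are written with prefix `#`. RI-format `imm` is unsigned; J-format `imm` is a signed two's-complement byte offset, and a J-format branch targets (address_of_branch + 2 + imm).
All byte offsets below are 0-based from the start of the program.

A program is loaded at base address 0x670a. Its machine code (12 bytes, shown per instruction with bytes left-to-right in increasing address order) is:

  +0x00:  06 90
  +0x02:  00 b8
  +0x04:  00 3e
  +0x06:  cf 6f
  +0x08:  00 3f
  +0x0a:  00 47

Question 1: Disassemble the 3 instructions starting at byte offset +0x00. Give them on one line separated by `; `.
@+00  little-endian(06 90) = 0x9006
  opcode bits[15:12]=0x9: jmp/J
  imm: (w>>0)&0xfff=0x6 → #6
@+02  little-endian(00 b8) = 0xb800
  opcode bits[15:12]=0xb: neg/R
  rd: (w>>10)&0x3=0x2 → %r2
@+04  little-endian(00 3e) = 0x3e00
  opcode bits[15:12]=0x3: store/RR
  rd: (w>>10)&0x3=0x3 → %r3
  rs: (w>>8)&0x3=0x2 → %r2

jmp #6; neg %r2; store %r3, %r2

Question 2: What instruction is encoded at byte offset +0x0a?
+0x0a: 00 47 ⇒ word 0x4700 (little)
  op=0x4700>>12=0x4 ⇒ cpy (RR)
  [11:10] rd=1 = %r1
  [9:8] rs=3 = %r3

cpy %r1, %r3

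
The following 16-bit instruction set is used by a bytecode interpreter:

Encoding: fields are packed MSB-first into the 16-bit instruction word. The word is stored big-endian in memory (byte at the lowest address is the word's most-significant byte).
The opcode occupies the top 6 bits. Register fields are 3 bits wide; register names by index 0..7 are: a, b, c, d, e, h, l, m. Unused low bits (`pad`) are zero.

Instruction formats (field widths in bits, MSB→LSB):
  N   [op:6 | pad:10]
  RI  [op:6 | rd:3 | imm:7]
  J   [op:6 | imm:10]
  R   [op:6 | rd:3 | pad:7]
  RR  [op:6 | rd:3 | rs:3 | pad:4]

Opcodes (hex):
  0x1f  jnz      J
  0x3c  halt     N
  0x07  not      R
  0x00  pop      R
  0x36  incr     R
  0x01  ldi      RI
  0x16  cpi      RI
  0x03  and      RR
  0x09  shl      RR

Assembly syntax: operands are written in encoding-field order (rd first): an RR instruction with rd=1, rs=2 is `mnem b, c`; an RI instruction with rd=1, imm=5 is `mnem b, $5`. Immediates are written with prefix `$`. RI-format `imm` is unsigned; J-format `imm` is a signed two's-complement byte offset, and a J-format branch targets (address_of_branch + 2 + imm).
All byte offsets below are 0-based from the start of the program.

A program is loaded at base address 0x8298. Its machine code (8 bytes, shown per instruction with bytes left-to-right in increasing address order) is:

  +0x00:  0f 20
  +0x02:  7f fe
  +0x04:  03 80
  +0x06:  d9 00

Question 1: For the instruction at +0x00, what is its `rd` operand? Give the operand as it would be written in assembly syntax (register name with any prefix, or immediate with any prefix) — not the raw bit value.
off 0x00: read 0f 20 as big → 0x0f20
  opcode bits[15:10]=0x3: and/RR
  rd: (w>>7)&0x7=0x6 → l
  rs: (w>>4)&0x7=0x2 → c

l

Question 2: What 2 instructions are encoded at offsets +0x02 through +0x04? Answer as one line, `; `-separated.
off 0x02: read 7f fe as big → 0x7ffe
  top 6b → 0x1f → jnz [J]
  imm: (w>>0)&0x3ff=0x3fe (s10→-2) → $-2
off 0x04: read 03 80 as big → 0x0380
  top 6b → 0x0 → pop [R]
  rd: (w>>7)&0x7=0x7 → m

jnz $-2; pop m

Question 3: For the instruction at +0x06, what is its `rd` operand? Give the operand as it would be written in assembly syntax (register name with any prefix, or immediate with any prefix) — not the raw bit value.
c

+0x06: d9 00 ⇒ word 0xd900 (big)
  top 6b → 0x36 → incr [R]
  rd: (w>>7)&0x7=0x2 → c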